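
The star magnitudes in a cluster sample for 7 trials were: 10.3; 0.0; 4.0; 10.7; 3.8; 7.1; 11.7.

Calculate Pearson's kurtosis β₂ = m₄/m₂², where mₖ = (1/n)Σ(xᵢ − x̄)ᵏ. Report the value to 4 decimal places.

1.7249

x̄ = 6.8000
Σ(xᵢ − x̄)² = 114.6400 ⇒ m₂ = 16.37714
Σ(xᵢ − x̄)⁴ = 3238.4980 ⇒ m₄ = 462.64257
m₂² = 268.21081
β₂ = m₄/m₂² = 462.64257 / 268.21081 ≈ 1.7249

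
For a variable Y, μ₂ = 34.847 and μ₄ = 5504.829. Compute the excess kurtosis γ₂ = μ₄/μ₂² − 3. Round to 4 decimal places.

μ₂² = 34.847² = 1214.31341
μ₄/μ₂² = 5504.829 / 1214.31341 = 4.53329
γ₂ = 4.53329 − 3 ≈ 1.5333

1.5333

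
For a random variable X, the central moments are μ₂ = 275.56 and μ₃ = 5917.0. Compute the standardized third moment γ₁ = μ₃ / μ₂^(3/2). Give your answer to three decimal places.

σ = √μ₂ = √275.56 = 16.60000
σ³ = μ₂^(3/2) = 4574.29600
γ₁ = μ₃/σ³ = 5917.0 / 4574.29600 ≈ 1.294

1.294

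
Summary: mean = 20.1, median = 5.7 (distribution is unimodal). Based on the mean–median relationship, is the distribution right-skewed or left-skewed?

mean − median = 20.1 − 5.7 = 14.4
mean > median ⇒ the longer tail is on the right ⇒ right-skewed (positively skewed).

right-skewed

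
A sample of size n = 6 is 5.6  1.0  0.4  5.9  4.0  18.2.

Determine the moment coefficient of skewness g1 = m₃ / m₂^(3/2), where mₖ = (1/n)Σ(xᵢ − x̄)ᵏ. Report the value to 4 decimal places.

x̄ = (5.6 + 1.0 + 0.4 + 5.9 + 4.0 + 18.2) / 6 = 5.8500
deviations (xᵢ − x̄): -0.2500, -4.8500, -5.4500, 0.0500, -1.8500, 12.3500
Σ(xᵢ − x̄)² = 209.2350 ⇒ m₂ = 209.2350/6 = 34.87250
Σ(xᵢ − x̄)³ = 1601.3430 ⇒ m₃ = 1601.3430/6 = 266.89050
m₂^(3/2) = 34.87250^(1.5) = 205.93237
g1 = m₃ / m₂^(3/2) = 266.89050 / 205.93237 ≈ 1.2960

1.2960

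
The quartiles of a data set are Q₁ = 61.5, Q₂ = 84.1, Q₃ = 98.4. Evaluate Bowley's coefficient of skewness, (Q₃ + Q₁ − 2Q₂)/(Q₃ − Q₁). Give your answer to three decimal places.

numerator: Q₃ + Q₁ − 2Q₂ = 98.4 + 61.5 − 2×84.1 = -8.3000
denominator: Q₃ − Q₁ = 98.4 − 61.5 = 36.9000
Bowley skewness = -8.3000 / 36.9000 ≈ -0.225

-0.225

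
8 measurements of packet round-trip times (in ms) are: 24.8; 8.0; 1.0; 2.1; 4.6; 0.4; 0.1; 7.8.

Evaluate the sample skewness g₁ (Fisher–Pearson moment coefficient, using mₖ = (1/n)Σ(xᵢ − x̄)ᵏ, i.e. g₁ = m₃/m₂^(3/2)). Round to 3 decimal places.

x̄ = (24.8 + 8.0 + 1.0 + 2.1 + 4.6 + 0.4 + 0.1 + 7.8) / 8 = 6.1000
deviations (xᵢ − x̄): 18.7000, 1.9000, -5.1000, -4.0000, -1.5000, -5.7000, -6.0000, 1.7000
Σ(xᵢ − x̄)² = 468.9400 ⇒ m₂ = 468.9400/8 = 58.61750
Σ(xᵢ − x̄)³ = 5949.7560 ⇒ m₃ = 5949.7560/8 = 743.71950
m₂^(3/2) = 58.61750^(1.5) = 448.78769
g₁ = m₃ / m₂^(3/2) = 743.71950 / 448.78769 ≈ 1.657

1.657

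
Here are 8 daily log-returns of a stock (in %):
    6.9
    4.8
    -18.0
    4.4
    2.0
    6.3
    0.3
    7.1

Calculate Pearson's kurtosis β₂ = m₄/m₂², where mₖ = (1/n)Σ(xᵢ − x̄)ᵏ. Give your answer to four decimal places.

x̄ = 1.7250
Σ(xᵢ − x̄)² = 484.3950 ⇒ m₂ = 60.54938
Σ(xᵢ − x̄)⁴ = 153514.5441 ⇒ m₄ = 19189.31801
m₂² = 3666.22681
β₂ = m₄/m₂² = 19189.31801 / 3666.22681 ≈ 5.2341

5.2341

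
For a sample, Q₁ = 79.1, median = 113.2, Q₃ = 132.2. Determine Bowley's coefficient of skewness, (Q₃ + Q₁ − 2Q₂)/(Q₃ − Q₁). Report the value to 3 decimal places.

-0.284

numerator: Q₃ + Q₁ − 2Q₂ = 132.2 + 79.1 − 2×113.2 = -15.1000
denominator: Q₃ − Q₁ = 132.2 − 79.1 = 53.1000
Bowley skewness = -15.1000 / 53.1000 ≈ -0.284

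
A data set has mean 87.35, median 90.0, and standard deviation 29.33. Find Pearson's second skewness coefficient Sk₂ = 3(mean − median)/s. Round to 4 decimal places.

Sk₂ = 3(87.35 − 90.0) / 29.33 = 3 × -2.6500 / 29.33
    = -7.9500 / 29.33 ≈ -0.2711

-0.2711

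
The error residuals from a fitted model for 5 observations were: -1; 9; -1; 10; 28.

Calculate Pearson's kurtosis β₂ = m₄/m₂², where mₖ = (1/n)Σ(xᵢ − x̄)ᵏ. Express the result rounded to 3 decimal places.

x̄ = 9.0000
Σ(xᵢ − x̄)² = 562.0000 ⇒ m₂ = 112.40000
Σ(xᵢ − x̄)⁴ = 150322.0000 ⇒ m₄ = 30064.40000
m₂² = 12633.76000
β₂ = m₄/m₂² = 30064.40000 / 12633.76000 ≈ 2.380

2.380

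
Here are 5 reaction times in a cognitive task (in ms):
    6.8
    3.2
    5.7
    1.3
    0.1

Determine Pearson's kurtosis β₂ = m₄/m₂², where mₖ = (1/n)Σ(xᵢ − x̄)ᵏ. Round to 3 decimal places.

1.444

x̄ = 3.4200
Σ(xᵢ − x̄)² = 32.1880 ⇒ m₂ = 6.43760
Σ(xᵢ − x̄)⁴ = 299.2356 ⇒ m₄ = 59.84711
m₂² = 41.44269
β₂ = m₄/m₂² = 59.84711 / 41.44269 ≈ 1.444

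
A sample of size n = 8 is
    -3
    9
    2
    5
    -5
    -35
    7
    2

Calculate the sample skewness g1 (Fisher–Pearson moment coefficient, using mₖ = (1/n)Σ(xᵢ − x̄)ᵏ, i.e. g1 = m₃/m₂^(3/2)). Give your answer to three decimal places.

x̄ = (-3 + 9 + 2 + 5 - 5 - 35 + 7 + 2) / 8 = -2.2500
deviations (xᵢ − x̄): -0.7500, 11.2500, 4.2500, 7.2500, -2.7500, -32.7500, 9.2500, 4.2500
Σ(xᵢ − x̄)² = 1381.5000 ⇒ m₂ = 1381.5000/8 = 172.68750
Σ(xᵢ − x̄)³ = -32397.7500 ⇒ m₃ = -32397.7500/8 = -4049.71875
m₂^(3/2) = 172.68750^(1.5) = 2269.29708
g1 = m₃ / m₂^(3/2) = -4049.71875 / 2269.29708 ≈ -1.785

-1.785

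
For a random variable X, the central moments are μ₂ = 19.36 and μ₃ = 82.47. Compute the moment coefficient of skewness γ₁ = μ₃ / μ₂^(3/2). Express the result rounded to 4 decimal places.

σ = √μ₂ = √19.36 = 4.40000
σ³ = μ₂^(3/2) = 85.18400
γ₁ = μ₃/σ³ = 82.47 / 85.18400 ≈ 0.9681

0.9681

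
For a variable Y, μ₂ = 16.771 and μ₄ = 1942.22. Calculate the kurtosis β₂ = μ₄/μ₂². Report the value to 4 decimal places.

6.9053

μ₂² = 16.771² = 281.26644
μ₄/μ₂² = 1942.22 / 281.26644 = 6.90527
β₂ ≈ 6.9053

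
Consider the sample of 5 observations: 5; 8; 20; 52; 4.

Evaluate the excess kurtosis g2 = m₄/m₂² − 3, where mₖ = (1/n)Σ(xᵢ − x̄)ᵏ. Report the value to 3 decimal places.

x̄ = 17.8000
Σ(xᵢ − x̄)² = 1624.8000 ⇒ m₂ = 324.96000
Σ(xᵢ − x̄)⁴ = 1440415.7760 ⇒ m₄ = 288083.15520
m₂² = 105599.00160
g2 = m₄/m₂² − 3 = 2.72809 − 3 ≈ -0.272

-0.272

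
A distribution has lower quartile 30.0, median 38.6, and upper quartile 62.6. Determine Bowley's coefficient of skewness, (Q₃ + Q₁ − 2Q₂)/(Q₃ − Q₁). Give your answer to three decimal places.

numerator: Q₃ + Q₁ − 2Q₂ = 62.6 + 30.0 − 2×38.6 = 15.4000
denominator: Q₃ − Q₁ = 62.6 − 30.0 = 32.6000
Bowley skewness = 15.4000 / 32.6000 ≈ 0.472

0.472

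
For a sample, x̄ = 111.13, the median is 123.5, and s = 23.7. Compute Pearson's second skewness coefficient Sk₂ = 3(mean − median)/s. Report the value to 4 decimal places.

-1.5658

Sk₂ = 3(111.13 − 123.5) / 23.7 = 3 × -12.3700 / 23.7
    = -37.1100 / 23.7 ≈ -1.5658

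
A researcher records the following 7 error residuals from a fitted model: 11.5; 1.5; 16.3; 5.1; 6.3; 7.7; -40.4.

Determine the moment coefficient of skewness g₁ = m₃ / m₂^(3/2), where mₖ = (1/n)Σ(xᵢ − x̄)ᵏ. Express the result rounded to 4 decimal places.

x̄ = (11.5 + 1.5 + 16.3 + 5.1 + 6.3 + 7.7 - 40.4) / 7 = 1.1429
deviations (xᵢ − x̄): 10.3571, 0.3571, 15.1571, 3.9571, 5.1571, 6.5571, -41.5429
Σ(xᵢ − x̄)² = 2148.1971 ⇒ m₂ = 2148.1971/7 = 306.88531
Σ(xᵢ − x̄)³ = -66620.7323 ⇒ m₃ = -66620.7323/7 = -9517.24748
m₂^(3/2) = 306.88531^(1.5) = 5376.06043
g₁ = m₃ / m₂^(3/2) = -9517.24748 / 5376.06043 ≈ -1.7703

-1.7703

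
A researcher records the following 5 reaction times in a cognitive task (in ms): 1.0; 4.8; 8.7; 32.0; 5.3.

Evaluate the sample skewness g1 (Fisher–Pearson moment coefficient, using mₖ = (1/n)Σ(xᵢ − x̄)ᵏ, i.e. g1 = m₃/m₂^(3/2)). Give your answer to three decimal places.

1.320

x̄ = (1.0 + 4.8 + 8.7 + 32.0 + 5.3) / 5 = 10.3600
deviations (xᵢ − x̄): -9.3600, -5.5600, -1.6600, 21.6400, -5.0600
Σ(xᵢ − x̄)² = 615.1720 ⇒ m₂ = 615.1720/5 = 123.03440
Σ(xᵢ − x̄)³ = 9007.7530 ⇒ m₃ = 9007.7530/5 = 1801.55059
m₂^(3/2) = 123.03440^(1.5) = 1364.70830
g1 = m₃ / m₂^(3/2) = 1801.55059 / 1364.70830 ≈ 1.320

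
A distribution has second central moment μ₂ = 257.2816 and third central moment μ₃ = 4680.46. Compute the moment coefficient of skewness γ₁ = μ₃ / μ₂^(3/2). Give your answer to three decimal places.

σ = √μ₂ = √257.2816 = 16.04000
σ³ = μ₂^(3/2) = 4126.79686
γ₁ = μ₃/σ³ = 4680.46 / 4126.79686 ≈ 1.134

1.134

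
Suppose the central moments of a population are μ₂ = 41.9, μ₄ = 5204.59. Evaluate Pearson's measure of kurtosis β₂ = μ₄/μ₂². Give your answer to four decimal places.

2.9645

μ₂² = 41.9² = 1755.61000
μ₄/μ₂² = 5204.59 / 1755.61000 = 2.96455
β₂ ≈ 2.9645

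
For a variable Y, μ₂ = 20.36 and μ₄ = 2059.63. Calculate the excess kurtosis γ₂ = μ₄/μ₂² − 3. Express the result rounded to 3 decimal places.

1.969

μ₂² = 20.36² = 414.52960
μ₄/μ₂² = 2059.63 / 414.52960 = 4.96860
γ₂ = 4.96860 − 3 ≈ 1.969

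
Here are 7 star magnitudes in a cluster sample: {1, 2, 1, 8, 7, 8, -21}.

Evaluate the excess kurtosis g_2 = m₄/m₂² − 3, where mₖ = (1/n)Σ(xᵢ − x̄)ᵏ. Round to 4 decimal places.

1.2927

x̄ = 0.8571
Σ(xᵢ − x̄)² = 618.8571 ⇒ m₂ = 88.40816
Σ(xᵢ − x̄)⁴ = 234862.2157 ⇒ m₄ = 33551.74511
m₂² = 7816.00333
g_2 = m₄/m₂² − 3 = 4.29270 − 3 ≈ 1.2927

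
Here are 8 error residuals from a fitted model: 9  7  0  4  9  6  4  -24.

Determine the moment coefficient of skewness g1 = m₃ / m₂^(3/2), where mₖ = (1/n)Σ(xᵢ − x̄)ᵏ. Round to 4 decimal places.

-1.9488

x̄ = (9 + 7 + 0 + 4 + 9 + 6 + 4 - 24) / 8 = 1.8750
deviations (xᵢ − x̄): 7.1250, 5.1250, -1.8750, 2.1250, 7.1250, 4.1250, 2.1250, -25.8750
Σ(xᵢ − x̄)² = 826.8750 ⇒ m₂ = 826.8750/8 = 103.35938
Σ(xᵢ − x̄)³ = -16382.9063 ⇒ m₃ = -16382.9063/8 = -2047.86328
m₂^(3/2) = 103.35938^(1.5) = 1050.81149
g1 = m₃ / m₂^(3/2) = -2047.86328 / 1050.81149 ≈ -1.9488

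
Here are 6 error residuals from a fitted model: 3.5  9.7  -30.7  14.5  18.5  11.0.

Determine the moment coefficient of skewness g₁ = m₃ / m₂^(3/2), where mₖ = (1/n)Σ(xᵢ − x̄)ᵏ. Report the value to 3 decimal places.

-1.487

x̄ = (3.5 + 9.7 - 30.7 + 14.5 + 18.5 + 11.0) / 6 = 4.4167
deviations (xᵢ − x̄): -0.9167, 5.2833, -35.1167, 10.0833, 14.0833, 6.5833
Σ(xᵢ − x̄)² = 1605.2883 ⇒ m₂ = 1605.2883/6 = 267.54806
Σ(xᵢ − x̄)³ = -39054.6494 ⇒ m₃ = -39054.6494/6 = -6509.10824
m₂^(3/2) = 267.54806^(1.5) = 4376.25579
g₁ = m₃ / m₂^(3/2) = -6509.10824 / 4376.25579 ≈ -1.487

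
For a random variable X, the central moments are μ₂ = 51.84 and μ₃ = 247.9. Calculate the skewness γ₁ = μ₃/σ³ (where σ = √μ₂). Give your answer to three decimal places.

σ = √μ₂ = √51.84 = 7.20000
σ³ = μ₂^(3/2) = 373.24800
γ₁ = μ₃/σ³ = 247.9 / 373.24800 ≈ 0.664

0.664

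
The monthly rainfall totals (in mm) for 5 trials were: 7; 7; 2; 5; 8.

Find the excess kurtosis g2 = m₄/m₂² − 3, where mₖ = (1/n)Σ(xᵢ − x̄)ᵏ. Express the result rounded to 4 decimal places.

x̄ = 5.8000
Σ(xᵢ − x̄)² = 22.8000 ⇒ m₂ = 4.56000
Σ(xᵢ − x̄)⁴ = 236.4960 ⇒ m₄ = 47.29920
m₂² = 20.79360
g2 = m₄/m₂² − 3 = 2.27470 − 3 ≈ -0.7253

-0.7253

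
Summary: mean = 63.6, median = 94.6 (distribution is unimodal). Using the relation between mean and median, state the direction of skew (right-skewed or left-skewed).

left-skewed

mean − median = 63.6 − 94.6 = -31.0
mean < median ⇒ the longer tail is on the left ⇒ left-skewed (negatively skewed).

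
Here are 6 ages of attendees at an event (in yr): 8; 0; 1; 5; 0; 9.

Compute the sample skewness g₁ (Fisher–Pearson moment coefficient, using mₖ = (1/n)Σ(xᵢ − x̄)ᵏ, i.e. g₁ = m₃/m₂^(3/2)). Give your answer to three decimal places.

0.248

x̄ = (8 + 0 + 1 + 5 + 0 + 9) / 6 = 3.8333
deviations (xᵢ − x̄): 4.1667, -3.8333, -2.8333, 1.1667, -3.8333, 5.1667
Σ(xᵢ − x̄)² = 82.8333 ⇒ m₂ = 82.8333/6 = 13.80556
Σ(xᵢ − x̄)³ = 76.4444 ⇒ m₃ = 76.4444/6 = 12.74074
m₂^(3/2) = 13.80556^(1.5) = 51.29568
g₁ = m₃ / m₂^(3/2) = 12.74074 / 51.29568 ≈ 0.248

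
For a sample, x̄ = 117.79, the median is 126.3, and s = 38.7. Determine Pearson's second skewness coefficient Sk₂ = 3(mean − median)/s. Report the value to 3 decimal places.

-0.660

Sk₂ = 3(117.79 − 126.3) / 38.7 = 3 × -8.5100 / 38.7
    = -25.5300 / 38.7 ≈ -0.660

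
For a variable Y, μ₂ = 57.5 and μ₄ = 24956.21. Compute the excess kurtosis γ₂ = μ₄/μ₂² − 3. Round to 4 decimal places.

4.5482

μ₂² = 57.5² = 3306.25000
μ₄/μ₂² = 24956.21 / 3306.25000 = 7.54819
γ₂ = 7.54819 − 3 ≈ 4.5482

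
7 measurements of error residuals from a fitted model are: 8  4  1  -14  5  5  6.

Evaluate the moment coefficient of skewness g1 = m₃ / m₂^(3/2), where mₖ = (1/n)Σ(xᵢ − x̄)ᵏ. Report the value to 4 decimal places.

-1.7132

x̄ = (8 + 4 + 1 - 14 + 5 + 5 + 6) / 7 = 2.1429
deviations (xᵢ − x̄): 5.8571, 1.8571, -1.1429, -16.1429, 2.8571, 2.8571, 3.8571
Σ(xᵢ − x̄)² = 330.8571 ⇒ m₂ = 330.8571/7 = 47.26531
Σ(xᵢ − x̄)³ = -3896.8163 ⇒ m₃ = -3896.8163/7 = -556.68805
m₂^(3/2) = 47.26531^(1.5) = 324.94788
g1 = m₃ / m₂^(3/2) = -556.68805 / 324.94788 ≈ -1.7132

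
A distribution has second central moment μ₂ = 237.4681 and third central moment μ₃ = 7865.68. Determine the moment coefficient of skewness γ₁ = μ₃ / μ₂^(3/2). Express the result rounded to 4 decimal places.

2.1495

σ = √μ₂ = √237.4681 = 15.41000
σ³ = μ₂^(3/2) = 3659.38342
γ₁ = μ₃/σ³ = 7865.68 / 3659.38342 ≈ 2.1495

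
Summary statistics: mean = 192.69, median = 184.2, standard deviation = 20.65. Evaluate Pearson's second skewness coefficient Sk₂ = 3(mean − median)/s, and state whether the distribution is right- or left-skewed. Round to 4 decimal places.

1.2334, right-skewed

Sk₂ = 3(192.69 − 184.2) / 20.65 = 3 × 8.4900 / 20.65
    = 25.4700 / 20.65 ≈ 1.2334
Sk₂ > 0 ⇒ mean > median ⇒ right-skewed (positive skew).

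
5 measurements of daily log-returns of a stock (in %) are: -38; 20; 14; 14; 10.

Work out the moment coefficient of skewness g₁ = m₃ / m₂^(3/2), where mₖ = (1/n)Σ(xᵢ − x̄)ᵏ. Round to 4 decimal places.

-1.4143

x̄ = (-38 + 20 + 14 + 14 + 10) / 5 = 4.0000
deviations (xᵢ − x̄): -42.0000, 16.0000, 10.0000, 10.0000, 6.0000
Σ(xᵢ − x̄)² = 2256.0000 ⇒ m₂ = 2256.0000/5 = 451.20000
Σ(xᵢ − x̄)³ = -67776.0000 ⇒ m₃ = -67776.0000/5 = -13555.20000
m₂^(3/2) = 451.20000^(1.5) = 9584.15076
g₁ = m₃ / m₂^(3/2) = -13555.20000 / 9584.15076 ≈ -1.4143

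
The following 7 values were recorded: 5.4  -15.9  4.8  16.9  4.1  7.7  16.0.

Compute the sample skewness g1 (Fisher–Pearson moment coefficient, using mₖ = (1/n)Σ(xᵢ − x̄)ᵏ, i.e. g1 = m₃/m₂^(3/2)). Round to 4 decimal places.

x̄ = (5.4 - 15.9 + 4.8 + 16.9 + 4.1 + 7.7 + 16.0) / 7 = 5.5714
deviations (xᵢ − x̄): -0.1714, -21.4714, -0.7714, 11.3286, -1.4714, 2.1286, 10.4286
Σ(xᵢ − x̄)² = 705.4343 ⇒ m₂ = 705.4343/7 = 100.77633
Σ(xᵢ − x̄)³ = -7304.7820 ⇒ m₃ = -7304.7820/7 = -1043.54029
m₂^(3/2) = 100.77633^(1.5) = 1011.66747
g1 = m₃ / m₂^(3/2) = -1043.54029 / 1011.66747 ≈ -1.0315

-1.0315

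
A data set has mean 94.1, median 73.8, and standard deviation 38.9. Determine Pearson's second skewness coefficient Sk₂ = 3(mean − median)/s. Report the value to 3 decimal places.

Sk₂ = 3(94.1 − 73.8) / 38.9 = 3 × 20.3000 / 38.9
    = 60.9000 / 38.9 ≈ 1.566

1.566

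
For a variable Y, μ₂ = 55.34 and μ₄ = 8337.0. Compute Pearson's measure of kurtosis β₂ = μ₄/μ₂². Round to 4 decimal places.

μ₂² = 55.34² = 3062.51560
μ₄/μ₂² = 8337.0 / 3062.51560 = 2.72227
β₂ ≈ 2.7223

2.7223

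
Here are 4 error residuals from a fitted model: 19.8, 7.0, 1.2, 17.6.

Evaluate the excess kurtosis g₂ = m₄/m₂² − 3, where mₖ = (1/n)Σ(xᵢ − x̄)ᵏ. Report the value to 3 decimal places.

-1.692

x̄ = 11.4000
Σ(xᵢ − x̄)² = 232.4000 ⇒ m₂ = 58.10000
Σ(xᵢ − x̄)⁴ = 17655.4784 ⇒ m₄ = 4413.86960
m₂² = 3375.61000
g₂ = m₄/m₂² − 3 = 1.30758 − 3 ≈ -1.692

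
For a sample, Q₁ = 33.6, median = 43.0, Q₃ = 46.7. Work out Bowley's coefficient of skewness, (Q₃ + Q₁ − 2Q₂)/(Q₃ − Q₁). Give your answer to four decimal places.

numerator: Q₃ + Q₁ − 2Q₂ = 46.7 + 33.6 − 2×43.0 = -5.7000
denominator: Q₃ − Q₁ = 46.7 − 33.6 = 13.1000
Bowley skewness = -5.7000 / 13.1000 ≈ -0.4351

-0.4351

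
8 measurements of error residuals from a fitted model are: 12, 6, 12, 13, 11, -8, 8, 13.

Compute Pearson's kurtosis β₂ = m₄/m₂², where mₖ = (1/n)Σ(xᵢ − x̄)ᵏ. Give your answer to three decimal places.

4.786

x̄ = 8.3750
Σ(xᵢ − x̄)² = 349.8750 ⇒ m₂ = 43.73438
Σ(xᵢ − x̄)⁴ = 73239.1816 ⇒ m₄ = 9154.89771
m₂² = 1912.69556
β₂ = m₄/m₂² = 9154.89771 / 1912.69556 ≈ 4.786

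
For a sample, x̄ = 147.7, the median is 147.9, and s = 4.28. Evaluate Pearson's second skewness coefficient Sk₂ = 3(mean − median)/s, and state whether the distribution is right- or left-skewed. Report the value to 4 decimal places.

-0.1402, left-skewed

Sk₂ = 3(147.7 − 147.9) / 4.28 = 3 × -0.2000 / 4.28
    = -0.6000 / 4.28 ≈ -0.1402
Sk₂ < 0 ⇒ mean < median ⇒ left-skewed (negative skew).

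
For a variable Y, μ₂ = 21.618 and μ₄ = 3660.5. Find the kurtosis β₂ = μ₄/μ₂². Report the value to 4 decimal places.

μ₂² = 21.618² = 467.33792
μ₄/μ₂² = 3660.5 / 467.33792 = 7.83266
β₂ ≈ 7.8327

7.8327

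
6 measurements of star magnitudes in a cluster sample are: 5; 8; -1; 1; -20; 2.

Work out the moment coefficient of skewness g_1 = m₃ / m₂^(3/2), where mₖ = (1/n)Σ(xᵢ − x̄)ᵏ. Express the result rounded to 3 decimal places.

-1.380

x̄ = (5 + 8 - 1 + 1 - 20 + 2) / 6 = -0.8333
deviations (xᵢ − x̄): 5.8333, 8.8333, -0.1667, 1.8333, -19.1667, 2.8333
Σ(xᵢ − x̄)² = 490.8333 ⇒ m₂ = 490.8333/6 = 81.80556
Σ(xᵢ − x̄)³ = -6124.4444 ⇒ m₃ = -6124.4444/6 = -1020.74074
m₂^(3/2) = 81.80556^(1.5) = 739.90199
g_1 = m₃ / m₂^(3/2) = -1020.74074 / 739.90199 ≈ -1.380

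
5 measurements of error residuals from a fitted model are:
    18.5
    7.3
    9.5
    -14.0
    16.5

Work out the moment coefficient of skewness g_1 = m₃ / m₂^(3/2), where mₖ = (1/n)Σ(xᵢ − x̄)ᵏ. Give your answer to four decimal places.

-1.0343

x̄ = (18.5 + 7.3 + 9.5 - 14.0 + 16.5) / 5 = 7.5600
deviations (xᵢ − x̄): 10.9400, -0.2600, 1.9400, -21.5600, 8.9400
Σ(xᵢ − x̄)² = 668.2720 ⇒ m₂ = 668.2720/5 = 133.65440
Σ(xᵢ − x̄)³ = -7990.6730 ⇒ m₃ = -7990.6730/5 = -1598.13461
m₂^(3/2) = 133.65440^(1.5) = 1545.16510
g_1 = m₃ / m₂^(3/2) = -1598.13461 / 1545.16510 ≈ -1.0343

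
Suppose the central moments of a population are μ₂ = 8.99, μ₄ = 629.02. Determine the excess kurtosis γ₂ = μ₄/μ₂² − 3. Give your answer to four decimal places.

μ₂² = 8.99² = 80.82010
μ₄/μ₂² = 629.02 / 80.82010 = 7.78296
γ₂ = 7.78296 − 3 ≈ 4.7830

4.7830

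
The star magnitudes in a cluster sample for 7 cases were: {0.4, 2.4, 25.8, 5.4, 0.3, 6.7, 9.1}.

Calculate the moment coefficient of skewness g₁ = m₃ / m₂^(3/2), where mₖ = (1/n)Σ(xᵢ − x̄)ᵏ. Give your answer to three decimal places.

x̄ = (0.4 + 2.4 + 25.8 + 5.4 + 0.3 + 6.7 + 9.1) / 7 = 7.1571
deviations (xᵢ − x̄): -6.7571, -4.7571, 18.6429, -1.7571, -6.8571, -0.4571, 1.9429
Σ(xᵢ − x̄)² = 469.9371 ⇒ m₂ = 469.9371/7 = 67.13388
Σ(xᵢ − x̄)³ = 5742.6460 ⇒ m₃ = 5742.6460/7 = 820.37801
m₂^(3/2) = 67.13388^(1.5) = 550.06321
g₁ = m₃ / m₂^(3/2) = 820.37801 / 550.06321 ≈ 1.491

1.491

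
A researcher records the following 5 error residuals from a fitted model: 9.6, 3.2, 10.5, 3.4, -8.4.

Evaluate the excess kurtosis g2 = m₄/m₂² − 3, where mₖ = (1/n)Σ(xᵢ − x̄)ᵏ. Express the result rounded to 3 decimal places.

x̄ = 3.6600
Σ(xᵢ − x̄)² = 227.7920 ⇒ m₂ = 45.55840
Σ(xᵢ − x̄)⁴ = 24587.7149 ⇒ m₄ = 4917.54298
m₂² = 2075.56781
g2 = m₄/m₂² − 3 = 2.36925 − 3 ≈ -0.631

-0.631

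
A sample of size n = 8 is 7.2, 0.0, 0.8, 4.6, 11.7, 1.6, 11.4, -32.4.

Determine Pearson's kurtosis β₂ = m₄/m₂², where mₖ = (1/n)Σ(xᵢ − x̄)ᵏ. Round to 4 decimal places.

5.0467

x̄ = 0.6125
Σ(xᵢ − x̄)² = 1389.8087 ⇒ m₂ = 173.72609
Σ(xᵢ − x̄)⁴ = 1218510.3699 ⇒ m₄ = 152313.79624
m₂² = 30180.75565
β₂ = m₄/m₂² = 152313.79624 / 30180.75565 ≈ 5.0467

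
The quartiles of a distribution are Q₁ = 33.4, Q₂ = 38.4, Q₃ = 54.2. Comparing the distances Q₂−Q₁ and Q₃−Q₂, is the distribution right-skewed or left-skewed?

Q₂ − Q₁ = 5.0;  Q₃ − Q₂ = 15.8
Q₃ − Q₂ > Q₂ − Q₁ ⇒ the upper half is more spread out ⇒ right-skewed.

right-skewed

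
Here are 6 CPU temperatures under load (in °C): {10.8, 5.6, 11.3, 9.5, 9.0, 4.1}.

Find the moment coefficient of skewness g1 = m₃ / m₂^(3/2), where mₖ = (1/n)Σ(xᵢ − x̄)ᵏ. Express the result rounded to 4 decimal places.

-0.5350

x̄ = (10.8 + 5.6 + 11.3 + 9.5 + 9.0 + 4.1) / 6 = 8.3833
deviations (xᵢ − x̄): 2.4167, -2.7833, 2.9167, 1.1167, 0.6167, -4.2833
Σ(xᵢ − x̄)² = 42.0683 ⇒ m₂ = 42.0683/6 = 7.01139
Σ(xᵢ − x̄)³ = -59.5956 ⇒ m₃ = -59.5956/6 = -9.93259
m₂^(3/2) = 7.01139^(1.5) = 18.56548
g1 = m₃ / m₂^(3/2) = -9.93259 / 18.56548 ≈ -0.5350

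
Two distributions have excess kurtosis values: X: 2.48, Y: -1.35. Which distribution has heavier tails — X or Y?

Higher excess kurtosis ⇒ heavier tails relative to the normal distribution.
2.48 vs -1.35: the larger is 2.48, so X has heavier tails. (X is leptokurtic — heavier-than-normal tails; the other is platykurtic.)

X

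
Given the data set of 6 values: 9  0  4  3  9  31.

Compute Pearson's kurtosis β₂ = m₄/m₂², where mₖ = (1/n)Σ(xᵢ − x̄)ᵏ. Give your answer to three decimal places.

3.535

x̄ = 9.3333
Σ(xᵢ − x̄)² = 625.3333 ⇒ m₂ = 104.22222
Σ(xᵢ − x̄)⁴ = 230384.4444 ⇒ m₄ = 38397.40741
m₂² = 10862.27160
β₂ = m₄/m₂² = 38397.40741 / 10862.27160 ≈ 3.535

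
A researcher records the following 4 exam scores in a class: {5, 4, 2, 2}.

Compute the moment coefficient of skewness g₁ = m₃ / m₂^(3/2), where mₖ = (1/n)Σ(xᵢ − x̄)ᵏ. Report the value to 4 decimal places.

x̄ = (5 + 4 + 2 + 2) / 4 = 3.2500
deviations (xᵢ − x̄): 1.7500, 0.7500, -1.2500, -1.2500
Σ(xᵢ − x̄)² = 6.7500 ⇒ m₂ = 6.7500/4 = 1.68750
Σ(xᵢ − x̄)³ = 1.8750 ⇒ m₃ = 1.8750/4 = 0.46875
m₂^(3/2) = 1.68750^(1.5) = 2.19213
g₁ = m₃ / m₂^(3/2) = 0.46875 / 2.19213 ≈ 0.2138

0.2138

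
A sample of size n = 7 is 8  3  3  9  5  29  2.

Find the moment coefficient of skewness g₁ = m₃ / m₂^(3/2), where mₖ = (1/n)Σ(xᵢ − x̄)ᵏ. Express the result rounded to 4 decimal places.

x̄ = (8 + 3 + 3 + 9 + 5 + 29 + 2) / 7 = 8.4286
deviations (xᵢ − x̄): -0.4286, -5.4286, -5.4286, 0.5714, -3.4286, 20.5714, -6.4286
Σ(xᵢ − x̄)² = 535.7143 ⇒ m₂ = 535.7143/7 = 76.53061
Σ(xᵢ − x̄)³ = 8079.6735 ⇒ m₃ = 8079.6735/7 = 1154.23907
m₂^(3/2) = 76.53061^(1.5) = 669.50339
g₁ = m₃ / m₂^(3/2) = 1154.23907 / 669.50339 ≈ 1.7240

1.7240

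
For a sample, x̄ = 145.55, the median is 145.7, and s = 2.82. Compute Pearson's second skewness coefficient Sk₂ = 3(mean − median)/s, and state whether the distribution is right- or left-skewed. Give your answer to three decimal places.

Sk₂ = 3(145.55 − 145.7) / 2.82 = 3 × -0.1500 / 2.82
    = -0.4500 / 2.82 ≈ -0.160
Sk₂ < 0 ⇒ mean < median ⇒ left-skewed (negative skew).

-0.160, left-skewed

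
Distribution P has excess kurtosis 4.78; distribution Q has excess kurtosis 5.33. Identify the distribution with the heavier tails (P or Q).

Q

Higher excess kurtosis ⇒ heavier tails relative to the normal distribution.
4.78 vs 5.33: the larger is 5.33, so Q has heavier tails.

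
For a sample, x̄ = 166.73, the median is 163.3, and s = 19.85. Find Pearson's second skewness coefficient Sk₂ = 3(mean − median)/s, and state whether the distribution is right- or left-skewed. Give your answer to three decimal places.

Sk₂ = 3(166.73 − 163.3) / 19.85 = 3 × 3.4300 / 19.85
    = 10.2900 / 19.85 ≈ 0.518
Sk₂ > 0 ⇒ mean > median ⇒ right-skewed (positive skew).

0.518, right-skewed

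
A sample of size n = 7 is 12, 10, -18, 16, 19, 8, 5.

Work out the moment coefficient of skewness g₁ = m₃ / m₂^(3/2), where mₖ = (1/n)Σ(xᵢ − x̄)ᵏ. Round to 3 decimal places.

x̄ = (12 + 10 - 18 + 16 + 19 + 8 + 5) / 7 = 7.4286
deviations (xᵢ − x̄): 4.5714, 2.5714, -25.4286, 8.5714, 11.5714, 0.5714, -2.4286
Σ(xᵢ − x̄)² = 887.7143 ⇒ m₂ = 887.7143/7 = 126.81633
Σ(xᵢ − x̄)³ = -14164.8980 ⇒ m₃ = -14164.8980/7 = -2023.55685
m₂^(3/2) = 126.81633^(1.5) = 1428.11359
g₁ = m₃ / m₂^(3/2) = -2023.55685 / 1428.11359 ≈ -1.417

-1.417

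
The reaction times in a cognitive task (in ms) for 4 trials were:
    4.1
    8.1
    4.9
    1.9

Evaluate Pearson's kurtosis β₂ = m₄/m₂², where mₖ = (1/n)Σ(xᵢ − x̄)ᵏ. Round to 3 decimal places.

x̄ = 4.7500
Σ(xᵢ − x̄)² = 19.7900 ⇒ m₂ = 4.94750
Σ(xᵢ − x̄)⁴ = 192.0985 ⇒ m₄ = 48.02463
m₂² = 24.47776
β₂ = m₄/m₂² = 48.02463 / 24.47776 ≈ 1.962

1.962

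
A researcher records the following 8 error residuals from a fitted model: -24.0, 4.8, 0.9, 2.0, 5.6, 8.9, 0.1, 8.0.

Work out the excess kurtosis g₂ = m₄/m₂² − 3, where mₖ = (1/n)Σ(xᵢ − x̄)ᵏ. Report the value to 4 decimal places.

2.1530

x̄ = 0.7875
Σ(xᵢ − x̄)² = 773.4688 ⇒ m₂ = 96.68359
Σ(xᵢ − x̄)⁴ = 385347.5236 ⇒ m₄ = 48168.44045
m₂² = 9347.71730
g₂ = m₄/m₂² − 3 = 5.15296 − 3 ≈ 2.1530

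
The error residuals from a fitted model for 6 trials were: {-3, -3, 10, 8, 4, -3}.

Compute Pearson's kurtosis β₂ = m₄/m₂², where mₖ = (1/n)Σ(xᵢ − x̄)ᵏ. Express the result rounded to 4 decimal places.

1.3268

x̄ = 2.1667
Σ(xᵢ − x̄)² = 178.8333 ⇒ m₂ = 29.80556
Σ(xᵢ − x̄)⁴ = 7072.1528 ⇒ m₄ = 1178.69213
m₂² = 888.37114
β₂ = m₄/m₂² = 1178.69213 / 888.37114 ≈ 1.3268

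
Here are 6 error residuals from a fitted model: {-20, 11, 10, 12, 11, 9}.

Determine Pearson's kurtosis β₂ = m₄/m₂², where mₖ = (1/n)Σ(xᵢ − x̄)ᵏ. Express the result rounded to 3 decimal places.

4.152

x̄ = 5.5000
Σ(xᵢ − x̄)² = 785.5000 ⇒ m₂ = 130.91667
Σ(xᵢ − x̄)⁴ = 427000.3750 ⇒ m₄ = 71166.72917
m₂² = 17139.17361
β₂ = m₄/m₂² = 71166.72917 / 17139.17361 ≈ 4.152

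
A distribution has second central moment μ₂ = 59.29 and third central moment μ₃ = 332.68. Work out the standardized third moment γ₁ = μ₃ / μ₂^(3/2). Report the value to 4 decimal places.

0.7287

σ = √μ₂ = √59.29 = 7.70000
σ³ = μ₂^(3/2) = 456.53300
γ₁ = μ₃/σ³ = 332.68 / 456.53300 ≈ 0.7287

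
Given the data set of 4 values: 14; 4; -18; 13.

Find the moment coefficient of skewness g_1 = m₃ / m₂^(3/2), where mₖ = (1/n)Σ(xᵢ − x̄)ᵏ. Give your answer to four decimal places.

-0.8705

x̄ = (14 + 4 - 18 + 13) / 4 = 3.2500
deviations (xᵢ − x̄): 10.7500, 0.7500, -21.2500, 9.7500
Σ(xᵢ − x̄)² = 662.7500 ⇒ m₂ = 662.7500/4 = 165.68750
Σ(xᵢ − x̄)³ = -7426.1250 ⇒ m₃ = -7426.1250/4 = -1856.53125
m₂^(3/2) = 165.68750^(1.5) = 2132.72381
g_1 = m₃ / m₂^(3/2) = -1856.53125 / 2132.72381 ≈ -0.8705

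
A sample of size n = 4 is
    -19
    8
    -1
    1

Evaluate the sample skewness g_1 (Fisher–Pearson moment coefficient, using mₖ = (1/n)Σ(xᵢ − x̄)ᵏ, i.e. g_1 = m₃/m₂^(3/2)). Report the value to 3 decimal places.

x̄ = (-19 + 8 - 1 + 1) / 4 = -2.7500
deviations (xᵢ − x̄): -16.2500, 10.7500, 1.7500, 3.7500
Σ(xᵢ − x̄)² = 396.7500 ⇒ m₂ = 396.7500/4 = 99.18750
Σ(xᵢ − x̄)³ = -2990.6250 ⇒ m₃ = -2990.6250/4 = -747.65625
m₂^(3/2) = 99.18750^(1.5) = 987.83729
g_1 = m₃ / m₂^(3/2) = -747.65625 / 987.83729 ≈ -0.757

-0.757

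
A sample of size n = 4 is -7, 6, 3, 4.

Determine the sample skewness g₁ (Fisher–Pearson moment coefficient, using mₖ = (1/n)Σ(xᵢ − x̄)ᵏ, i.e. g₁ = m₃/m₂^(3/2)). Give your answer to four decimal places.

x̄ = (-7 + 6 + 3 + 4) / 4 = 1.5000
deviations (xᵢ − x̄): -8.5000, 4.5000, 1.5000, 2.5000
Σ(xᵢ − x̄)² = 101.0000 ⇒ m₂ = 101.0000/4 = 25.25000
Σ(xᵢ − x̄)³ = -504.0000 ⇒ m₃ = -504.0000/4 = -126.00000
m₂^(3/2) = 25.25000^(1.5) = 126.87968
g₁ = m₃ / m₂^(3/2) = -126.00000 / 126.87968 ≈ -0.9931

-0.9931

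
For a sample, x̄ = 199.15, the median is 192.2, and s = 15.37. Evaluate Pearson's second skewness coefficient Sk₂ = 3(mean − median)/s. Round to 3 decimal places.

1.357

Sk₂ = 3(199.15 − 192.2) / 15.37 = 3 × 6.9500 / 15.37
    = 20.8500 / 15.37 ≈ 1.357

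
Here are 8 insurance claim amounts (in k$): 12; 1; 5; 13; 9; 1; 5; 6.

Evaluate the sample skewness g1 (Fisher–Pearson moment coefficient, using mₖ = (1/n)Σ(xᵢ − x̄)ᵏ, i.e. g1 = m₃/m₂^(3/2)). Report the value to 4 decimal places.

x̄ = (12 + 1 + 5 + 13 + 9 + 1 + 5 + 6) / 8 = 6.5000
deviations (xᵢ − x̄): 5.5000, -5.5000, -1.5000, 6.5000, 2.5000, -5.5000, -1.5000, -0.5000
Σ(xᵢ − x̄)² = 144.0000 ⇒ m₂ = 144.0000/8 = 18.00000
Σ(xᵢ − x̄)³ = 117.0000 ⇒ m₃ = 117.0000/8 = 14.62500
m₂^(3/2) = 18.00000^(1.5) = 76.36753
g1 = m₃ / m₂^(3/2) = 14.62500 / 76.36753 ≈ 0.1915

0.1915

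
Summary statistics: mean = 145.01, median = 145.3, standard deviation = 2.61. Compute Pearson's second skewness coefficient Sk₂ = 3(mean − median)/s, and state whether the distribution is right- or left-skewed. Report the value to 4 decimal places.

-0.3333, left-skewed

Sk₂ = 3(145.01 − 145.3) / 2.61 = 3 × -0.2900 / 2.61
    = -0.8700 / 2.61 ≈ -0.3333
Sk₂ < 0 ⇒ mean < median ⇒ left-skewed (negative skew).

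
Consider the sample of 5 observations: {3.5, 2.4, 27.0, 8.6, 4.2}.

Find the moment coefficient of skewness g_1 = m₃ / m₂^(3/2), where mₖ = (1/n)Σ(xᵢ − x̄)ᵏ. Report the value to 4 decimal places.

1.3182

x̄ = (3.5 + 2.4 + 27.0 + 8.6 + 4.2) / 5 = 9.1400
deviations (xᵢ − x̄): -5.6400, -6.7400, 17.8600, -0.5400, -4.9400
Σ(xᵢ − x̄)² = 420.9120 ⇒ m₂ = 420.9120/5 = 84.18240
Σ(xᵢ − x̄)³ = 5090.6762 ⇒ m₃ = 5090.6762/5 = 1018.13525
m₂^(3/2) = 84.18240^(1.5) = 772.38166
g_1 = m₃ / m₂^(3/2) = 1018.13525 / 772.38166 ≈ 1.3182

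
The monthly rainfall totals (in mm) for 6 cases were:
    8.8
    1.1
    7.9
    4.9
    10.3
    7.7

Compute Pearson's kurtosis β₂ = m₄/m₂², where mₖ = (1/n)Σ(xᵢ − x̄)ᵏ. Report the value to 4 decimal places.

x̄ = 6.7833
Σ(xᵢ − x̄)² = 54.3683 ⇒ m₂ = 9.06139
Σ(xᵢ − x̄)⁴ = 1227.6310 ⇒ m₄ = 204.60517
m₂² = 82.10877
β₂ = m₄/m₂² = 204.60517 / 82.10877 ≈ 2.4919

2.4919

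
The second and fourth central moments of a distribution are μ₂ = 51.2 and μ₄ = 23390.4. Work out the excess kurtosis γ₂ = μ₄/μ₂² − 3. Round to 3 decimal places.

5.923

μ₂² = 51.2² = 2621.44000
μ₄/μ₂² = 23390.4 / 2621.44000 = 8.92273
γ₂ = 8.92273 − 3 ≈ 5.923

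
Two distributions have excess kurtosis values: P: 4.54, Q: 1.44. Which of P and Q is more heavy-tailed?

Higher excess kurtosis ⇒ heavier tails relative to the normal distribution.
4.54 vs 1.44: the larger is 4.54, so P has heavier tails.

P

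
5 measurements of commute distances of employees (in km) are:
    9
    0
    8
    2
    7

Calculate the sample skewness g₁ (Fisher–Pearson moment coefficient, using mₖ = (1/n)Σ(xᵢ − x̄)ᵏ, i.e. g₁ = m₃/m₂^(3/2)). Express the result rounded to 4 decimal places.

-0.4076

x̄ = (9 + 0 + 8 + 2 + 7) / 5 = 5.2000
deviations (xᵢ − x̄): 3.8000, -5.2000, 2.8000, -3.2000, 1.8000
Σ(xᵢ − x̄)² = 62.8000 ⇒ m₂ = 62.8000/5 = 12.56000
Σ(xᵢ − x̄)³ = -90.7200 ⇒ m₃ = -90.7200/5 = -18.14400
m₂^(3/2) = 12.56000^(1.5) = 44.51275
g₁ = m₃ / m₂^(3/2) = -18.14400 / 44.51275 ≈ -0.4076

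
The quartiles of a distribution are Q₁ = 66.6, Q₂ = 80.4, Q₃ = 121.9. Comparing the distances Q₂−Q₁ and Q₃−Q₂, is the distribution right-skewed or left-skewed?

right-skewed

Q₂ − Q₁ = 13.8;  Q₃ − Q₂ = 41.5
Q₃ − Q₂ > Q₂ − Q₁ ⇒ the upper half is more spread out ⇒ right-skewed.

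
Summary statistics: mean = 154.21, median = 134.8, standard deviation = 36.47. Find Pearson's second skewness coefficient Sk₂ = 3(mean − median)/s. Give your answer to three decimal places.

1.597

Sk₂ = 3(154.21 − 134.8) / 36.47 = 3 × 19.4100 / 36.47
    = 58.2300 / 36.47 ≈ 1.597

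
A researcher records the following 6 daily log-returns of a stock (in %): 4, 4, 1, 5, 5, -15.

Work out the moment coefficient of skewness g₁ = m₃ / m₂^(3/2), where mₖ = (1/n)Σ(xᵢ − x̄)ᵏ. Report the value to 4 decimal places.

x̄ = (4 + 4 + 1 + 5 + 5 - 15) / 6 = 0.6667
deviations (xᵢ − x̄): 3.3333, 3.3333, 0.3333, 4.3333, 4.3333, -15.6667
Σ(xᵢ − x̄)² = 305.3333 ⇒ m₂ = 305.3333/6 = 50.88889
Σ(xᵢ − x̄)³ = -3608.4444 ⇒ m₃ = -3608.4444/6 = -601.40741
m₂^(3/2) = 50.88889^(1.5) = 363.02326
g₁ = m₃ / m₂^(3/2) = -601.40741 / 363.02326 ≈ -1.6567

-1.6567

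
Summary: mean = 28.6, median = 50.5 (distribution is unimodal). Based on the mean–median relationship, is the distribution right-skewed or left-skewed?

left-skewed

mean − median = 28.6 − 50.5 = -21.9
mean < median ⇒ the longer tail is on the left ⇒ left-skewed (negatively skewed).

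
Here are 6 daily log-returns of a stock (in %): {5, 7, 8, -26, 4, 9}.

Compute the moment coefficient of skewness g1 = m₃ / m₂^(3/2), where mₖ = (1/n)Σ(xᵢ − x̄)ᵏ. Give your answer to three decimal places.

-1.713

x̄ = (5 + 7 + 8 - 26 + 4 + 9) / 6 = 1.1667
deviations (xᵢ − x̄): 3.8333, 5.8333, 6.8333, -27.1667, 2.8333, 7.8333
Σ(xᵢ − x̄)² = 902.8333 ⇒ m₂ = 902.8333/6 = 150.47222
Σ(xᵢ − x̄)³ = -18972.4444 ⇒ m₃ = -18972.4444/6 = -3162.07407
m₂^(3/2) = 150.47222^(1.5) = 1845.79941
g1 = m₃ / m₂^(3/2) = -3162.07407 / 1845.79941 ≈ -1.713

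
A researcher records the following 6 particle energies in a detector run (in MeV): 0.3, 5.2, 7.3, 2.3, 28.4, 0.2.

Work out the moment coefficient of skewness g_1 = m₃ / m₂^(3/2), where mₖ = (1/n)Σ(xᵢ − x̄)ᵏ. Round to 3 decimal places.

1.529

x̄ = (0.3 + 5.2 + 7.3 + 2.3 + 28.4 + 0.2) / 6 = 7.2833
deviations (xᵢ − x̄): -6.9833, -2.0833, 0.0167, -4.9833, 21.1167, -7.0833
Σ(xᵢ − x̄)² = 574.0283 ⇒ m₂ = 574.0283/6 = 95.67139
Σ(xᵢ − x̄)³ = 8587.4604 ⇒ m₃ = 8587.4604/6 = 1431.24341
m₂^(3/2) = 95.67139^(1.5) = 935.77862
g_1 = m₃ / m₂^(3/2) = 1431.24341 / 935.77862 ≈ 1.529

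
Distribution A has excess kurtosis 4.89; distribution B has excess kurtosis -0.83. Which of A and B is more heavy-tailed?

Higher excess kurtosis ⇒ heavier tails relative to the normal distribution.
4.89 vs -0.83: the larger is 4.89, so A has heavier tails. (A is leptokurtic — heavier-than-normal tails; the other is platykurtic.)

A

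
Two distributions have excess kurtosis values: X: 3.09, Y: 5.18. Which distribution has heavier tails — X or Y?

Higher excess kurtosis ⇒ heavier tails relative to the normal distribution.
3.09 vs 5.18: the larger is 5.18, so Y has heavier tails.

Y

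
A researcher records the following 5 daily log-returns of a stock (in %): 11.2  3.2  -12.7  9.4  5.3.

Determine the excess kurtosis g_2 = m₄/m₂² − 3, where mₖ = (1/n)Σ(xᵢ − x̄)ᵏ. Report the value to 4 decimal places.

x̄ = 3.2800
Σ(xᵢ − x̄)² = 359.6280 ⇒ m₂ = 71.92560
Σ(xᵢ − x̄)⁴ = 70563.0169 ⇒ m₄ = 14112.60339
m₂² = 5173.29194
g_2 = m₄/m₂² − 3 = 2.72797 − 3 ≈ -0.2720

-0.2720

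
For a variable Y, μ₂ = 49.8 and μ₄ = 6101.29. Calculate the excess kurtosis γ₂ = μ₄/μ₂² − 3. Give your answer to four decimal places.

-0.5398

μ₂² = 49.8² = 2480.04000
μ₄/μ₂² = 6101.29 / 2480.04000 = 2.46016
γ₂ = 2.46016 − 3 ≈ -0.5398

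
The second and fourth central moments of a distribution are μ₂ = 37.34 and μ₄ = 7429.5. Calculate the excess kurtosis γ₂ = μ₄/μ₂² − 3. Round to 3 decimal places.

μ₂² = 37.34² = 1394.27560
μ₄/μ₂² = 7429.5 / 1394.27560 = 5.32857
γ₂ = 5.32857 − 3 ≈ 2.329

2.329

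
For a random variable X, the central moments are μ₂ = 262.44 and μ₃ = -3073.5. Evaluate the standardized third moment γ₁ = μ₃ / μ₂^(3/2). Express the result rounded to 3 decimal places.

σ = √μ₂ = √262.44 = 16.20000
σ³ = μ₂^(3/2) = 4251.52800
γ₁ = μ₃/σ³ = -3073.5 / 4251.52800 ≈ -0.723

-0.723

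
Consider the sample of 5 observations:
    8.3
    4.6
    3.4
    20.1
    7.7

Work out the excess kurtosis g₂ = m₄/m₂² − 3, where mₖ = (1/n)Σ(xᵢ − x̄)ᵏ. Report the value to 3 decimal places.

-0.194

x̄ = 8.8200
Σ(xᵢ − x̄)² = 175.9480 ⇒ m₂ = 35.18960
Σ(xᵢ − x̄)⁴ = 17371.3691 ⇒ m₄ = 3474.27381
m₂² = 1238.30795
g₂ = m₄/m₂² − 3 = 2.80566 − 3 ≈ -0.194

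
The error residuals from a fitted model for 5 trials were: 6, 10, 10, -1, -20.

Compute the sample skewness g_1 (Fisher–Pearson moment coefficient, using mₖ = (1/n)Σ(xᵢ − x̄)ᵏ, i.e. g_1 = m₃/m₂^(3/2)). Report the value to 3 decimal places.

-1.082

x̄ = (6 + 10 + 10 - 1 - 20) / 5 = 1.0000
deviations (xᵢ − x̄): 5.0000, 9.0000, 9.0000, -2.0000, -21.0000
Σ(xᵢ − x̄)² = 632.0000 ⇒ m₂ = 632.0000/5 = 126.40000
Σ(xᵢ − x̄)³ = -7686.0000 ⇒ m₃ = -7686.0000/5 = -1537.20000
m₂^(3/2) = 126.40000^(1.5) = 1421.08682
g_1 = m₃ / m₂^(3/2) = -1537.20000 / 1421.08682 ≈ -1.082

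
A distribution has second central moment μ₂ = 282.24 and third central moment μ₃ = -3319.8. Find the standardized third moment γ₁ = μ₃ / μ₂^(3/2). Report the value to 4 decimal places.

-0.7001

σ = √μ₂ = √282.24 = 16.80000
σ³ = μ₂^(3/2) = 4741.63200
γ₁ = μ₃/σ³ = -3319.8 / 4741.63200 ≈ -0.7001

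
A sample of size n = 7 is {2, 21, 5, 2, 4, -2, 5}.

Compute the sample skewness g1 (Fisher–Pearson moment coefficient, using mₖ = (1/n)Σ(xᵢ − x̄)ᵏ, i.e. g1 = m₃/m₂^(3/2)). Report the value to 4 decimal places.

x̄ = (2 + 21 + 5 + 2 + 4 - 2 + 5) / 7 = 5.2857
deviations (xᵢ − x̄): -3.2857, 15.7143, -0.2857, -3.2857, -1.2857, -7.2857, -0.2857
Σ(xᵢ − x̄)² = 323.4286 ⇒ m₂ = 323.4286/7 = 46.20408
Σ(xᵢ − x̄)³ = 3420.6122 ⇒ m₃ = 3420.6122/7 = 488.65889
m₂^(3/2) = 46.20408^(1.5) = 314.06570
g1 = m₃ / m₂^(3/2) = 488.65889 / 314.06570 ≈ 1.5559

1.5559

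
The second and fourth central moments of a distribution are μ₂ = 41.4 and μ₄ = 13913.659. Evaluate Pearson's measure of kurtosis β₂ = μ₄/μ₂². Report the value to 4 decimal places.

μ₂² = 41.4² = 1713.96000
μ₄/μ₂² = 13913.659 / 1713.96000 = 8.11784
β₂ ≈ 8.1178

8.1178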